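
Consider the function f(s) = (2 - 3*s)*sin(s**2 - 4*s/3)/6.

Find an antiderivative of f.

The substitution u = s**2 - 4*s/3 works: f is exactly (dF/du)*(du/ds) for that inner function.
Check: d/ds[cos(s**2 - 4*s/3)/4] = -s*sin(s**2 - 4*s/3)/2 + sin(s**2 - 4*s/3)/3, which equals f(s).

An antiderivative is F(s) = cos(s**2 - 4*s/3)/4.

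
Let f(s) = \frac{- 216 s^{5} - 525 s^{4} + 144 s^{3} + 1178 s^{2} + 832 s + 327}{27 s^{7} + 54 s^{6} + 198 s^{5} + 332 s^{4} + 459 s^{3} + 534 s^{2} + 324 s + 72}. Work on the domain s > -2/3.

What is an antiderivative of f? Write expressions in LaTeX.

An antiderivative is F(s) = \frac{144 s^{3} + 223 s^{2} + 112 s + 1}{2 \left(3 s + 2\right)^{2} \left(s^{2} + 3\right)}.

An antiderivative F(s) passes only if d/ds[F] lands on f(s) exactly.
Check: d/ds[\frac{144 s^{3} + 223 s^{2} + 112 s + 1}{2 \left(3 s + 2\right)^{2} \left(s^{2} + 3\right)}] = \frac{- 216 s^{5} - 525 s^{4} + 144 s^{3} + 1178 s^{2} + 832 s + 327}{27 s^{7} + 54 s^{6} + 198 s^{5} + 332 s^{4} + 459 s^{3} + 534 s^{2} + 324 s + 72} = f(s).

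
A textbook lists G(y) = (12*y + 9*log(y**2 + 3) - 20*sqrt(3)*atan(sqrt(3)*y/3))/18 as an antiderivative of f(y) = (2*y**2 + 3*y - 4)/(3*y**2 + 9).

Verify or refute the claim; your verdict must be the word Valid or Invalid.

Valid - differentiating G returns exactly f.

d/dy[G] = (2*y**2 + 3*y - 4)/(3*y**2 + 9)
This equals f(y) exactly, so the claim holds.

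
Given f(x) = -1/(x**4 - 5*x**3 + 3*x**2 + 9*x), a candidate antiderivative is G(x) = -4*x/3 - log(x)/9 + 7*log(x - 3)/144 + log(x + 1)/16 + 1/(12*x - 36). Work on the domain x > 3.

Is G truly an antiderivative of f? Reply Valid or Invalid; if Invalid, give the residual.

Invalid: d/dx[G] - f = -4/3, which is not 0.

d/dx[G] = (-4*x**4 + 20*x**3 - 12*x**2 - 36*x - 3)/(3*x**4 - 15*x**3 + 9*x**2 + 27*x)
d/dx[G] - f(x) = -4/3 != 0.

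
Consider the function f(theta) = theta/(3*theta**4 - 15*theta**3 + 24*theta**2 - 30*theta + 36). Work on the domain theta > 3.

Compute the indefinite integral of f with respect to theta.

F(theta) = log(theta - 3)/11 - log(theta - 2)/9 + log(theta**2 + 2)/99 - 5*sqrt(2)*atan(sqrt(2)*theta/2)/198 + C

Factor the denominator (3*(theta - 3)*(theta - 2)*(theta**2 + 2)) and decompose: f = (2*theta - 5)/(99*(theta**2 + 2)) - 1/(9*(theta - 2)) + 1/(11*(theta - 3)); each piece integrates to a log, atan, or power term.
Check: d/dtheta[log(theta - 3)/11 - log(theta - 2)/9 + log(theta**2 + 2)/99 - 5*sqrt(2)*atan(sqrt(2)*theta/2)/198] = theta/(3*theta**4 - 15*theta**3 + 24*theta**2 - 30*theta + 36) = f(theta).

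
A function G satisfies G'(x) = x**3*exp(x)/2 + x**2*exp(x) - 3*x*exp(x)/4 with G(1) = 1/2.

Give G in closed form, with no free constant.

G(x) = (2*x**3*exp(x) - 2*x**2*exp(x) + x*exp(x) - exp(x) + 2)/4

Recognize the product-rule pattern: G'(x) = u'v + uv' with u = x**3/2 - x**2/2 + x/4 - 1/4, v = exp(x), so integration by parts undoes it.
A general antiderivative is (2*x**3 - 2*x**2 + x - 1)*exp(x)/4 + C.
The condition gives C = 1/2 - (0) = 1/2.
So G(x) = (2*x**3*exp(x) - 2*x**2*exp(x) + x*exp(x) - exp(x) + 2)/4.
Check: d/dx[(2*x**3*exp(x) - 2*x**2*exp(x) + x*exp(x) - exp(x) + 2)/4] = x**3*exp(x)/2 + x**2*exp(x) - 3*x*exp(x)/4 = G'(x).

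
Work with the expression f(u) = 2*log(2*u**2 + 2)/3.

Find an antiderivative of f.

Differentiate the proposed F(u) back; it has to land on f(u) exactly.
Check: d/du[2*u*log(2*u**2 + 2)/3 - 4*u/3 + 4*atan(u)/3] = 2*log(u**2 + 1)/3 + 2*log(2)/3, which equals f(u).

An antiderivative is F(u) = 2*u*log(2*u**2 + 2)/3 - 4*u/3 + 4*atan(u)/3.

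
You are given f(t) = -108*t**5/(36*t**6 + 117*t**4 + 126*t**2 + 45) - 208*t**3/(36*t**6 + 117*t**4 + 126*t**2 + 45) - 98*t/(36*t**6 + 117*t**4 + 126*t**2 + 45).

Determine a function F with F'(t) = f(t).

The integrand splits into summands that can be handled one at a time.
Check: d/dt[-3*log(2*t**2 + 5/2)/2 - 1/(9*t**2 + 9)] = (-108*t**5 - 208*t**3 - 98*t)/(36*t**6 + 117*t**4 + 126*t**2 + 45), which equals f(t).

An antiderivative is F(t) = -3*log(2*t**2 + 5/2)/2 - 1/(9*t**2 + 9).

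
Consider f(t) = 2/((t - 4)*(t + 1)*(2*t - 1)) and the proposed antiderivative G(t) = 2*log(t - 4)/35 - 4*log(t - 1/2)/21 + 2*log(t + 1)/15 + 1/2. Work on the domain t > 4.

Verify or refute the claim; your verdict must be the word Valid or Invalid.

Valid - differentiating G returns exactly f.

d/dt[G] = 2/(2*t**3 - 7*t**2 - 5*t + 4)
This equals f(t) exactly, so the claim holds.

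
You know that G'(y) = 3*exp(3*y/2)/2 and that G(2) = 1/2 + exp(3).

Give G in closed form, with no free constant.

G(y) = exp(3*y/2) + 1/2

Any candidate G(y) must reproduce the stated G'(y) exactly.
A general antiderivative is exp(3*y/2) + C.
The condition gives C = 1/2 + exp(3) - (exp(3)) = 1/2.
So G(y) = exp(3*y/2) + 1/2.
Check: d/dy[exp(3*y/2) + 1/2] = 3*exp(3*y/2)/2 = G'(y).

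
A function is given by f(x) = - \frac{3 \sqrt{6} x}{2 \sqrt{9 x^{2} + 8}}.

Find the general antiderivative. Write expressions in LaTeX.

f matches the chain-rule pattern g'(h)*h' with inner function h(x) = \frac{3 x^{2}}{2} + \frac{4}{3}; substituting u = h(x) collapses the integral.
Check: d/dx[- \sqrt{\frac{3 x^{2}}{2} + \frac{4}{3}}] = - \frac{3 \sqrt{6} x}{2 \sqrt{9 x^{2} + 8}} = f(x).

F(x) = - \sqrt{\frac{3 x^{2}}{2} + \frac{4}{3}} + C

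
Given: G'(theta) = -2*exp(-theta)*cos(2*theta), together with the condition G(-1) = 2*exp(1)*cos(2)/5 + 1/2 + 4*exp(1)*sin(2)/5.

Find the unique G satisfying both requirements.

G(theta) = (5*exp(theta) - 8*sin(2*theta) + 4*cos(2*theta))*exp(-theta)/10

A first test for any G(theta): its theta-derivative must equal the given G'(theta).
A general antiderivative is -4*exp(-theta)*sin(2*theta)/5 + 2*exp(-theta)*cos(2*theta)/5 + C.
The condition gives C = 2*exp(1)*cos(2)/5 + 1/2 + 4*exp(1)*sin(2)/5 - (2*exp(1)*cos(2)/5 + 4*exp(1)*sin(2)/5) = 1/2.
So G(theta) = (5*exp(theta) - 8*sin(2*theta) + 4*cos(2*theta))*exp(-theta)/10.
Check: d/dtheta[(5*exp(theta) - 8*sin(2*theta) + 4*cos(2*theta))*exp(-theta)/10] = -2*exp(-theta)*cos(2*theta) = G'(theta).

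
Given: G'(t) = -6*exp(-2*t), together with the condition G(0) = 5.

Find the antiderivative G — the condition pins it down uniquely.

Whatever form G(t) takes, its d/dt must return the stated G'(t).
A general antiderivative is 3*exp(-2*t) + C.
The condition gives C = 5 - (3) = 2.
So G(t) = 2 + 3*exp(-2*t).
Check: d/dt[2 + 3*exp(-2*t)] = -6*exp(-2*t) = G'(t).

G(t) = 2 + 3*exp(-2*t)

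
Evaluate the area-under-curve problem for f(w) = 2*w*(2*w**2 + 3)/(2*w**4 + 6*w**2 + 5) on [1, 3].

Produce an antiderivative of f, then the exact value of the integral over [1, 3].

f matches the chain-rule pattern g'(h)*h' with inner function h(w) = 2*w**4/3 + 2*w**2 + 5/3; substituting u = h(w) collapses the integral.
F(w) = log(2*w**4/3 + 2*w**2 + 5/3)/2 is an antiderivative of f.
Check: d/dw[log(2*w**4/3 + 2*w**2 + 5/3)/2] = (4*w**3 + 6*w)/(2*w**4 + 6*w**2 + 5), which equals f(w).
F(3) = log(221/3)/2; F(1) = log(13/3)/2.
Integral = F(3) - F(1) = -log(13/3)/2 + log(221/3)/2.

Antiderivative: F(w) = log(2*w**4/3 + 2*w**2 + 5/3)/2; value = -log(13/3)/2 + log(221/3)/2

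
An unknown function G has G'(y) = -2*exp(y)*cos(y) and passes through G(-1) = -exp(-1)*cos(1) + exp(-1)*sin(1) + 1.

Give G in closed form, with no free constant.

For G(y) to be correct, d/dy[G] must agree with the stated G'(y) identically.
A general antiderivative is -exp(y)*sin(y) - exp(y)*cos(y) + C.
The condition gives C = -exp(-1)*cos(1) + exp(-1)*sin(1) + 1 - (-exp(-1)*cos(1) + exp(-1)*sin(1)) = 1.
So G(y) = -exp(y)*sin(y) - exp(y)*cos(y) + 1.
Check: d/dy[-exp(y)*sin(y) - exp(y)*cos(y) + 1] = -2*exp(y)*cos(y) = G'(y).

G(y) = -exp(y)*sin(y) - exp(y)*cos(y) + 1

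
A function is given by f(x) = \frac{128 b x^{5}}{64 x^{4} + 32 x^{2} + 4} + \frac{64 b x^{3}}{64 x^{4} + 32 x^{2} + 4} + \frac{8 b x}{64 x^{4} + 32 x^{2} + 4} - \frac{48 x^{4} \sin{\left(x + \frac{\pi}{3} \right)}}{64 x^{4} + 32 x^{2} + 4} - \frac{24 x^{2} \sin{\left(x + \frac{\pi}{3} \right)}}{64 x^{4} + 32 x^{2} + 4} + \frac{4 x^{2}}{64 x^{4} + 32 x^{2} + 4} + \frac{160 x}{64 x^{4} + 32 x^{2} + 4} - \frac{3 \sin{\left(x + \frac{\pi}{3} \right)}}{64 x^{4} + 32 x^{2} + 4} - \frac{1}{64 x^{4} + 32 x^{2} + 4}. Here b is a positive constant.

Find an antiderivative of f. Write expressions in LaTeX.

An antiderivative is F(x) = b x^{2} + \frac{- \frac{x}{4} - 5}{4 x^{2} + 1} + \frac{3 \cos{\left(x + \frac{\pi}{3} \right)}}{4}.

The integrand splits into summands that can be handled one at a time.
Check: d/dx[b x^{2} + \frac{- \frac{x}{4} - 5}{4 x^{2} + 1} + \frac{3 \cos{\left(x + \frac{\pi}{3} \right)}}{4}] = \frac{128 b x^{5} + 64 b x^{3} + 8 b x - 48 x^{4} \sin{\left(x + \frac{\pi}{3} \right)} - 24 x^{2} \sin{\left(x + \frac{\pi}{3} \right)} + 4 x^{2} + 160 x - 3 \sin{\left(x + \frac{\pi}{3} \right)} - 1}{64 x^{4} + 32 x^{2} + 4}, which equals f(x).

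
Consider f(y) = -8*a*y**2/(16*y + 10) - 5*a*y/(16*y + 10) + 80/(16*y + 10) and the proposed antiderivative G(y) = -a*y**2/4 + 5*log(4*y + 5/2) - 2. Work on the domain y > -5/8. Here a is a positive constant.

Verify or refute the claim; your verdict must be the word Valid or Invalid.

Valid: G'(y) = f(y).

d/dy[G] = (-8*a*y**2 - 5*a*y + 80)/(16*y + 10)
This equals f(y) exactly, so the claim holds.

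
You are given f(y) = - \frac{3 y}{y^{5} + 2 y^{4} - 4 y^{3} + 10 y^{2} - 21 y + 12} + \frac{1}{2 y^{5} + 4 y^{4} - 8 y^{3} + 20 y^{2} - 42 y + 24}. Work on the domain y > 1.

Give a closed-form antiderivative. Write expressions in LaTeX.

Factor the denominator (2 \left(y - 1\right)^{2} \left(y + 4\right) \left(y^{2} + 3\right)) and decompose: f = \frac{11 y + 89}{304 \left(y^{2} + 3\right)} + \frac{1}{38 \left(y + 4\right)} - \frac{1}{16 \left(y - 1\right)} - \frac{1}{8 \left(y - 1\right)^{2}}; each piece integrates to a log, atan, or power term.
Check: d/dy[\frac{- 114 y \log{\left(y - 1 \right)} + 48 y \log{\left(y + 4 \right)} + 33 y \log{\left(y^{2} + 3 \right)} + 178 \sqrt{3} y \operatorname{atan}{\left(\frac{\sqrt{3} y}{3} \right)} + 114 \log{\left(y - 1 \right)} - 48 \log{\left(y + 4 \right)} - 33 \log{\left(y^{2} + 3 \right)} - 178 \sqrt{3} \operatorname{atan}{\left(\frac{\sqrt{3} y}{3} \right)} + 228}{1824 \left(y - 1\right)}] = \frac{1 - 6 y}{2 y^{5} + 4 y^{4} - 8 y^{3} + 20 y^{2} - 42 y + 24}, which equals f(y).

An antiderivative is F(y) = \frac{- 114 y \log{\left(y - 1 \right)} + 48 y \log{\left(y + 4 \right)} + 33 y \log{\left(y^{2} + 3 \right)} + 178 \sqrt{3} y \operatorname{atan}{\left(\frac{\sqrt{3} y}{3} \right)} + 114 \log{\left(y - 1 \right)} - 48 \log{\left(y + 4 \right)} - 33 \log{\left(y^{2} + 3 \right)} - 178 \sqrt{3} \operatorname{atan}{\left(\frac{\sqrt{3} y}{3} \right)} + 228}{1824 \left(y - 1\right)}.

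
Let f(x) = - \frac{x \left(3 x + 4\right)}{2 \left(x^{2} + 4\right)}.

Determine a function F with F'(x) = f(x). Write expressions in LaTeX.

For F(x) to be correct the identity F'(x) - f(x) = 0 must hold.
Check: d/dx[- \frac{3 x}{2} - \log{\left(x^{2} + 4 \right)} + 3 \operatorname{atan}{\left(\frac{x}{2} \right)}] = \frac{- 3 x^{2} - 4 x}{2 x^{2} + 8}, which equals f(x).

An antiderivative is F(x) = - \frac{3 x}{2} - \log{\left(x^{2} + 4 \right)} + 3 \operatorname{atan}{\left(\frac{x}{2} \right)}.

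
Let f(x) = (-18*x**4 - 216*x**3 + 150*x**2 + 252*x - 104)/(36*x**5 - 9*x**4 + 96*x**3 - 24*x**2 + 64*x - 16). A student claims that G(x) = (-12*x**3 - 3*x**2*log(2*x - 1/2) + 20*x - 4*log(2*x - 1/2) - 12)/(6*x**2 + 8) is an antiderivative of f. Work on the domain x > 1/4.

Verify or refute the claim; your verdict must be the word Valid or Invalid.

Invalid: d/dx[G] - f = -2, which is not 0.

d/dx[G] = (-72*x**5 - 408*x**3 + 198*x**2 + 124*x - 72)/(36*x**5 - 9*x**4 + 96*x**3 - 24*x**2 + 64*x - 16)
d/dx[G] - f(x) = -2 != 0.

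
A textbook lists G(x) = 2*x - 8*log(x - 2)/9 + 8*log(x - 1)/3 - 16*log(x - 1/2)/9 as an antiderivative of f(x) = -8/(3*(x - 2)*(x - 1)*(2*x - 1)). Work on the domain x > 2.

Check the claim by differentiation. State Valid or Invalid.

d/dx[G] = (12*x**3 - 42*x**2 + 42*x - 20)/(6*x**3 - 21*x**2 + 21*x - 6)
d/dx[G] - f(x) = 2 != 0.

Invalid: d/dx[G] - f = 2, which is not 0.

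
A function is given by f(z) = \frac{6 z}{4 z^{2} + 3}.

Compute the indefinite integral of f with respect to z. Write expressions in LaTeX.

F(z) = \frac{3 \log{\left(4 z^{2} + 3 \right)}}{4} + C

f matches the chain-rule pattern g'(h)*h' with inner function h(z) = 4 z^{2} + 3; substituting u = h(z) collapses the integral.
Check: d/dz[\frac{3 \log{\left(4 z^{2} + 3 \right)}}{4}] = \frac{6 z}{4 z^{2} + 3} = f(z).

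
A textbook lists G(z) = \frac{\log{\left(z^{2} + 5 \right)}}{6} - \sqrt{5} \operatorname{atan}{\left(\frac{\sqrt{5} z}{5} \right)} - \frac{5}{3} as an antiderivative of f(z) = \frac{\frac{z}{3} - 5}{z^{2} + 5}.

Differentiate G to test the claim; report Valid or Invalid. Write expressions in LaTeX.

Valid. The derivative of G reproduces f.

d/dz[G] = \frac{z - 15}{3 z^{2} + 15}
This equals f(z) exactly, so the claim holds.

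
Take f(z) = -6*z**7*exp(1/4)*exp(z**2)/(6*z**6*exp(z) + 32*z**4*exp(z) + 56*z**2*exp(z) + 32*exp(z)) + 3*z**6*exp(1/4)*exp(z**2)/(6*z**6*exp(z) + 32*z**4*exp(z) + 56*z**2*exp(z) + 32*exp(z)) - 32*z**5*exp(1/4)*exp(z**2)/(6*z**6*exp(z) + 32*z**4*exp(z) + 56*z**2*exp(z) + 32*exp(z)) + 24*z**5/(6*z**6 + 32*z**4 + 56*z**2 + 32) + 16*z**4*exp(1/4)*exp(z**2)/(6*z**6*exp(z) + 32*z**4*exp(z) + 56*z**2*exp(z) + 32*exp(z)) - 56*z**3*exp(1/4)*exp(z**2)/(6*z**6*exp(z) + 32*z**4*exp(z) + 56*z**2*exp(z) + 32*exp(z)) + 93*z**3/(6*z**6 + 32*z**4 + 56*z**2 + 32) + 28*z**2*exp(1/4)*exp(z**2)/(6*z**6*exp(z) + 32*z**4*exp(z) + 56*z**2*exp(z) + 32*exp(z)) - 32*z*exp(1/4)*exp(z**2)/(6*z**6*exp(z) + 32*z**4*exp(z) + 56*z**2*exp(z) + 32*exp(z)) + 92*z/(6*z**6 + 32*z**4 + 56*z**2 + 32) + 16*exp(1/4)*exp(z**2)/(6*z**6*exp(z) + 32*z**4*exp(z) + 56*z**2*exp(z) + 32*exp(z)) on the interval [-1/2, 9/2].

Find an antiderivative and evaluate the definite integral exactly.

The integrand splits into summands that can be handled one at a time.
F(z) = (-2*(z**2 + 2)*exp(z**2 - z + 1/4) + 8*(z**2 + 2)*log(3*z**2/2 + 2) + 1)/(4*(z**2 + 2)) is an antiderivative of f.
Check: d/dz[(-2*(z**2 + 2)*exp(z**2 - z + 1/4) + 8*(z**2 + 2)*log(3*z**2/2 + 2) + 1)/(4*(z**2 + 2))] = (-6*z**7*exp(1/4)*exp(-z)*exp(z**2) + 3*z**6*exp(1/4)*exp(-z)*exp(z**2) + 24*z**5 - 32*z**5*exp(1/4)*exp(-z)*exp(z**2) + 16*z**4*exp(1/4)*exp(-z)*exp(z**2) + 93*z**3 - 56*z**3*exp(1/4)*exp(-z)*exp(z**2) + 28*z**2*exp(1/4)*exp(-z)*exp(z**2) + 92*z - 32*z*exp(1/4)*exp(-z)*exp(z**2) + 16*exp(1/4)*exp(-z)*exp(z**2))/(6*z**6 + 32*z**4 + 56*z**2 + 32), which equals f(z).
F(9/2) = -exp(16)/2 + 1/89 + 2*log(259/8); F(-1/2) = -exp(1)/2 + 1/9 + 2*log(19/8).
Integral = F(9/2) - F(-1/2) = -exp(16)/2 - 2*log(19/8) - 80/801 + exp(1)/2 + 2*log(259/8).

Antiderivative: F(z) = (-2*(z**2 + 2)*exp(z**2 - z + 1/4) + 8*(z**2 + 2)*log(3*z**2/2 + 2) + 1)/(4*(z**2 + 2)); value = -exp(16)/2 - 2*log(19/8) - 80/801 + exp(1)/2 + 2*log(259/8)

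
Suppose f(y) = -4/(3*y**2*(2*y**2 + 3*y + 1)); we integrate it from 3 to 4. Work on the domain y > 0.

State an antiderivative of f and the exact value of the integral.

Factor the denominator (3*y**2*(y + 1)*(2*y + 1)) and decompose: f = -32/(3*(2*y + 1)) + 4/(3*(y + 1)) + 4/y - 4/(3*y**2); each piece integrates to a log, atan, or power term.
F(y) = 4*log(y) - 16*log(y + 1/2)/3 + 4*log(y + 1)/3 + 4/(3*y) is an antiderivative of f.
Check: d/dy[4*log(y) - 16*log(y + 1/2)/3 + 4*log(y + 1)/3 + 4/(3*y)] = -4/(6*y**4 + 9*y**3 + 3*y**2), which equals f(y).
F(4) = -16*log(9/2)/3 + 1/3 + 4*log(5)/3 + 4*log(4); F(3) = -16*log(7/2)/3 + 4/9 + 4*log(4)/3 + 4*log(3).
Integral = F(4) - F(3) = -16*log(9/2)/3 - 4*log(3) - 1/9 + 4*log(5)/3 + 8*log(4)/3 + 16*log(7/2)/3.

Antiderivative: F(y) = 4*log(y) - 16*log(y + 1/2)/3 + 4*log(y + 1)/3 + 4/(3*y); value = -16*log(9/2)/3 - 4*log(3) - 1/9 + 4*log(5)/3 + 8*log(4)/3 + 16*log(7/2)/3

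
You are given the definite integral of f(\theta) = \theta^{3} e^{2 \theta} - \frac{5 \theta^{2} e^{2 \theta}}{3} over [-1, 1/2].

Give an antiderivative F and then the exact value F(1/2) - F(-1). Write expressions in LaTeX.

Antiderivative: F(\theta) = \frac{\left(12 \theta^{3} - 38 \theta^{2} + 38 \theta - 19\right) e^{2 \theta}}{24}; value = - \frac{e}{3} + \frac{107}{24 e^{2}}

Recognize the product-rule pattern: f = u'v + uv' with u = \frac{\theta^{3}}{2} - \frac{19 \theta^{2}}{12} + \frac{19 \theta}{12} - \frac{19}{24}, v = e^{2 \theta}, so integration by parts undoes it.
F(\theta) = \frac{\left(12 \theta^{3} - 38 \theta^{2} + 38 \theta - 19\right) e^{2 \theta}}{24} is an antiderivative of f.
Check: d/d\theta[\frac{\left(12 \theta^{3} - 38 \theta^{2} + 38 \theta - 19\right) e^{2 \theta}}{24}] = \theta^{3} e^{2 \theta} - \frac{5 \theta^{2} e^{2 \theta}}{3} = f(\theta).
F(1/2) = - \frac{e}{3}; F(-1) = - \frac{107}{24 e^{2}}.
Integral = F(1/2) - F(-1) = - \frac{e}{3} + \frac{107}{24 e^{2}}.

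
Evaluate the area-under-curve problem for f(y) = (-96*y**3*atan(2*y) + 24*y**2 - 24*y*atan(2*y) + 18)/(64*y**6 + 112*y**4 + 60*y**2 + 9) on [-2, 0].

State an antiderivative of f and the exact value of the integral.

f has the shape u'v + uv' for u = 3/(4*y**2 + 3) and v = atan(2*y) — it is the derivative of the product u*v.
F(y) = 3*atan(2*y)/(4*y**2 + 3) is an antiderivative of f.
Check: d/dy[3*atan(2*y)/(4*y**2 + 3)] = (-96*y**3*atan(2*y) + 24*y**2 - 24*y*atan(2*y) + 18)/(64*y**6 + 112*y**4 + 60*y**2 + 9) = f(y).
F(0) = 0; F(-2) = -3*atan(4)/19.
Integral = F(0) - F(-2) = 3*atan(4)/19.

Antiderivative: F(y) = 3*atan(2*y)/(4*y**2 + 3); value = 3*atan(4)/19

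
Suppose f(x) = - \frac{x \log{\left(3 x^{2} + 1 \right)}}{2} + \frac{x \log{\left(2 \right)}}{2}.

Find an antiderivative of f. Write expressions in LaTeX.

The integrand splits into summands that can be handled one at a time.
Check: d/dx[- \frac{x^{2} \log{\left(3 x^{2} + 1 \right)}}{4} + \frac{x^{2} \log{\left(2 \right)}}{4} + \frac{x^{2}}{4} - \frac{\log{\left(3 x^{2} + 1 \right)}}{12}] = - \frac{x \log{\left(3 x^{2} + 1 \right)}}{2} + \frac{x \log{\left(2 \right)}}{2} = f(x).

An antiderivative is F(x) = - \frac{x^{2} \log{\left(3 x^{2} + 1 \right)}}{4} + \frac{x^{2} \log{\left(2 \right)}}{4} + \frac{x^{2}}{4} - \frac{\log{\left(3 x^{2} + 1 \right)}}{12}.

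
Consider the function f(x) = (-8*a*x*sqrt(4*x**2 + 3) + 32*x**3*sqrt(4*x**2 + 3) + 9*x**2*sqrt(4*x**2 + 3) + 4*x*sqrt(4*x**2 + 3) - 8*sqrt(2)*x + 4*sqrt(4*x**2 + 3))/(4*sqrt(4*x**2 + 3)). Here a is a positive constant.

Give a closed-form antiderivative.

Check any antiderivative F(x) by computing F'(x) and comparing it with f(x).
Check: d/dx[(-4*a*x**2 + 8*x**4 + 3*x**3 + 2*x**2 + 4*x - 2*sqrt(2)*sqrt(4*x**2 + 3))/4] = (-8*a*x*sqrt(4*x**2 + 3) + 32*x**3*sqrt(4*x**2 + 3) + 9*x**2*sqrt(4*x**2 + 3) + 4*x*sqrt(4*x**2 + 3) - 8*sqrt(2)*x + 4*sqrt(4*x**2 + 3))/(4*sqrt(4*x**2 + 3)) = f(x).

An antiderivative is F(x) = (-4*a*x**2 + 8*x**4 + 3*x**3 + 2*x**2 + 4*x - 2*sqrt(2)*sqrt(4*x**2 + 3))/4.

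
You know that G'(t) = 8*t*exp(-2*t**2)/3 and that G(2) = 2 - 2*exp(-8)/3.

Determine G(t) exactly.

G(t) = 2 - 2*exp(-2*t**2)/3

The substitution u = -2*t**2 works: G'(t) is exactly (dG/du)*(du/dt) for that inner function.
A general antiderivative is -2*exp(-2*t**2)/3 + C.
The condition gives C = 2 - 2*exp(-8)/3 - (-2*exp(-8)/3) = 2.
So G(t) = 2 - 2*exp(-2*t**2)/3.
Check: d/dt[2 - 2*exp(-2*t**2)/3] = 8*t*exp(-2*t**2)/3 = G'(t).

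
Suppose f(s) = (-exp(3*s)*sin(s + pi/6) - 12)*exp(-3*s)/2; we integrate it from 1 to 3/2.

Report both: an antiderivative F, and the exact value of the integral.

Whatever form F(s) takes, F'(s) = f(s) is non-negotiable.
F(s) = cos(s + pi/6)/2 + 2*exp(-3*s) is an antiderivative of f.
Check: d/ds[cos(s + pi/6)/2 + 2*exp(-3*s)] = (-exp(3*s)*sin(s + pi/6) - 12)*exp(-3*s)/2 = f(s).
F(3/2) = cos(pi/6 + 3/2)/2 + 2*exp(-9/2); F(1) = cos(pi/6 + 1)/2 + 2*exp(-3).
Integral = F(3/2) - F(1) = cos(pi/6 + 3/2)/2 - 2*exp(-3) - cos(pi/6 + 1)/2 + 2*exp(-9/2).

Antiderivative: F(s) = cos(s + pi/6)/2 + 2*exp(-3*s); value = cos(pi/6 + 3/2)/2 - 2*exp(-3) - cos(pi/6 + 1)/2 + 2*exp(-9/2)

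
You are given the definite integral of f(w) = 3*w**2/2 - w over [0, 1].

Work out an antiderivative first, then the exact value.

The integrand splits into summands that can be handled one at a time.
F(w) = (w**3 - w**2 - 3)/2 is an antiderivative of f.
Check: d/dw[(w**3 - w**2 - 3)/2] = 3*w**2/2 - w = f(w).
F(1) = -3/2; F(0) = -3/2.
Integral = F(1) - F(0) = 0.

Antiderivative: F(w) = (w**3 - w**2 - 3)/2; value = 0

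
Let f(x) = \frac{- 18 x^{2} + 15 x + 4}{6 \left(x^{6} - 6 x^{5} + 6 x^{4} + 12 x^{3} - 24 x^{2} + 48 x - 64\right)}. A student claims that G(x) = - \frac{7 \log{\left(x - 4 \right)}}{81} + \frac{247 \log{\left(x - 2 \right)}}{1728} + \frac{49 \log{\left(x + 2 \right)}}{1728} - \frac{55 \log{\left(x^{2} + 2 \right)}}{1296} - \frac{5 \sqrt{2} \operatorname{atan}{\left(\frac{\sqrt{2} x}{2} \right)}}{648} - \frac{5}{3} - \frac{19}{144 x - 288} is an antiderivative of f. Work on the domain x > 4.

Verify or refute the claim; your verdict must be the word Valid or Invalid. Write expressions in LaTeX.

d/dx[G] = \frac{- 18 x^{2} + 15 x + 4}{6 x^{6} - 36 x^{5} + 36 x^{4} + 72 x^{3} - 144 x^{2} + 288 x - 384}
This equals f(x) exactly, so the claim holds.

Valid - the claim checks out under differentiation.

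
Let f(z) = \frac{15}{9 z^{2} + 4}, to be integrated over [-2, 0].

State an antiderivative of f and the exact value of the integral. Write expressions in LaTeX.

Antiderivative: F(z) = \frac{5 \operatorname{atan}{\left(\frac{3 z}{2} \right)}}{2}; value = \frac{5 \operatorname{atan}{\left(3 \right)}}{2}

A first test for any F(z): its z-derivative must equal f(z) identically.
F(z) = \frac{5 \operatorname{atan}{\left(\frac{3 z}{2} \right)}}{2} is an antiderivative of f.
Check: d/dz[\frac{5 \operatorname{atan}{\left(\frac{3 z}{2} \right)}}{2}] = \frac{15}{9 z^{2} + 4} = f(z).
F(0) = 0; F(-2) = - \frac{5 \operatorname{atan}{\left(3 \right)}}{2}.
Integral = F(0) - F(-2) = \frac{5 \operatorname{atan}{\left(3 \right)}}{2}.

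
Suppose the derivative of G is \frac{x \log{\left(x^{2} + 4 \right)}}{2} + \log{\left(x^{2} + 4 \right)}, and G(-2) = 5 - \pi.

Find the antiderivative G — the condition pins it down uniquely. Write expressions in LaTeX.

G(x) = \frac{x^{2} \log{\left(x^{2} + 4 \right)}}{4} - \frac{x^{2}}{4} + x \log{\left(x^{2} + 4 \right)} - 2 x + \log{\left(x^{2} + 4 \right)} + 4 \operatorname{atan}{\left(\frac{x}{2} \right)} + 2

Integrate term by term and add the pieces.
A general antiderivative is - \frac{x^{2}}{4} - 2 x + \left(\frac{x^{2}}{4} + x\right) \log{\left(x^{2} + 4 \right)} + \log{\left(x^{2} + 4 \right)} + 4 \operatorname{atan}{\left(\frac{x}{2} \right)} + C.
The condition gives C = 5 - \pi - (3 - \pi) = 2.
So G(x) = \frac{x^{2} \log{\left(x^{2} + 4 \right)}}{4} - \frac{x^{2}}{4} + x \log{\left(x^{2} + 4 \right)} - 2 x + \log{\left(x^{2} + 4 \right)} + 4 \operatorname{atan}{\left(\frac{x}{2} \right)} + 2.
Check: d/dx[\frac{x^{2} \log{\left(x^{2} + 4 \right)}}{4} - \frac{x^{2}}{4} + x \log{\left(x^{2} + 4 \right)} - 2 x + \log{\left(x^{2} + 4 \right)} + 4 \operatorname{atan}{\left(\frac{x}{2} \right)} + 2] = \frac{x \log{\left(x^{2} + 4 \right)}}{2} + \log{\left(x^{2} + 4 \right)} = G'(x).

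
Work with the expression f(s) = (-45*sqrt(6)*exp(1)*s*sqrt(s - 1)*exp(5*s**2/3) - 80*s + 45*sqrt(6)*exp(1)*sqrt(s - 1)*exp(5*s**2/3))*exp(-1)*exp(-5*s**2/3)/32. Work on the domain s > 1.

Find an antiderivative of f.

An antiderivative is F(s) = -9*s**2*sqrt(3*s/2 - 3/2)/8 + 9*s*sqrt(3*s/2 - 3/2)/4 - 9*sqrt(3*s/2 - 3/2)/8 + 3*exp(-1)*exp(-5*s**2/3)/4.

A first test for any F(s): its s-derivative must equal f(s) identically.
Check: d/ds[-9*s**2*sqrt(3*s/2 - 3/2)/8 + 9*s*sqrt(3*s/2 - 3/2)/4 - 9*sqrt(3*s/2 - 3/2)/8 + 3*exp(-1)*exp(-5*s**2/3)/4] = (-45*sqrt(6)*exp(1)*s**2*exp(5*s**2/3) - 80*s*sqrt(s - 1) + 90*sqrt(6)*exp(1)*s*exp(5*s**2/3) - 45*sqrt(6)*exp(1)*exp(5*s**2/3))*exp(-1)*exp(-5*s**2/3)/(32*sqrt(s - 1)), which equals f(s).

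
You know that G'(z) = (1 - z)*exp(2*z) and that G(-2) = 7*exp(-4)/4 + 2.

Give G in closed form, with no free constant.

G(z) = -z*exp(2*z)/2 + 3*exp(2*z)/4 + 2

G'(z) has the shape u'v + uv' for u = 3/4 - z/2 and v = exp(2*z) — it is the derivative of the product u*v.
A general antiderivative is (3 - 2*z)*exp(2*z)/4 + C.
The condition gives C = 7*exp(-4)/4 + 2 - (7*exp(-4)/4) = 2.
So G(z) = -z*exp(2*z)/2 + 3*exp(2*z)/4 + 2.
Check: d/dz[-z*exp(2*z)/2 + 3*exp(2*z)/4 + 2] = -z*exp(2*z) + exp(2*z), which equals G'(z).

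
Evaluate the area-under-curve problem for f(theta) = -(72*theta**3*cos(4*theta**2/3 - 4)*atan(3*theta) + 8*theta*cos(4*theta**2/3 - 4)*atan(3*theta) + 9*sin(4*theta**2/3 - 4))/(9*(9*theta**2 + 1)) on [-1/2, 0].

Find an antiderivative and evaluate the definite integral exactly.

f has the shape u'v + uv' for u = -atan(3*theta)/3 and v = sin(4*theta**2/3 - 4) — it is the derivative of the product u*v.
F(theta) = -sin(4*theta**2/3 - 4)*atan(3*theta)/3 is an antiderivative of f.
Check: d/dtheta[-sin(4*theta**2/3 - 4)*atan(3*theta)/3] = (-72*theta**3*cos(4*theta**2/3 - 4)*atan(3*theta) - 8*theta*cos(4*theta**2/3 - 4)*atan(3*theta) - 9*sin(4*theta**2/3 - 4))/(81*theta**2 + 9), which equals f(theta).
F(0) = 0; F(-1/2) = -sin(11/3)*atan(3/2)/3.
Integral = F(0) - F(-1/2) = sin(11/3)*atan(3/2)/3.

Antiderivative: F(theta) = -sin(4*theta**2/3 - 4)*atan(3*theta)/3; value = sin(11/3)*atan(3/2)/3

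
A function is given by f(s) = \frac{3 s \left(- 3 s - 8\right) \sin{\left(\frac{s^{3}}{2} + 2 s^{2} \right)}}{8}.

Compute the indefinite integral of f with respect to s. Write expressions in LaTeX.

f matches the chain-rule pattern g'(h)*h' with inner function h(s) = \frac{s^{3}}{2} + 2 s^{2}; substituting u = h(s) collapses the integral.
Check: d/ds[\frac{3 \cos{\left(\frac{s^{3}}{2} + 2 s^{2} \right)}}{4}] = - \frac{9 s^{2} \sin{\left(\frac{s^{3}}{2} + 2 s^{2} \right)}}{8} - 3 s \sin{\left(\frac{s^{3}}{2} + 2 s^{2} \right)}, which equals f(s).

F(s) = \frac{3 \cos{\left(\frac{s^{3}}{2} + 2 s^{2} \right)}}{4} + C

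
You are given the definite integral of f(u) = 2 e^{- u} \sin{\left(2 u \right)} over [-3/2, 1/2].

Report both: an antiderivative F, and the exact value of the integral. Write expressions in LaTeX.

Recover f(u) by differentiating a candidate F(u); any mismatch rules it out.
F(u) = \frac{\left(- 2 \sin{\left(2 u \right)} - 4 \cos{\left(2 u \right)}\right) e^{- u}}{5} is an antiderivative of f.
Check: d/du[\frac{\left(- 2 \sin{\left(2 u \right)} - 4 \cos{\left(2 u \right)}\right) e^{- u}}{5}] = 2 e^{- u} \sin{\left(2 u \right)} = f(u).
F(1/2) = - \frac{4 \cos{\left(1 \right)}}{5 e^{\frac{1}{2}}} - \frac{2 \sin{\left(1 \right)}}{5 e^{\frac{1}{2}}}; F(-3/2) = \frac{2 e^{\frac{3}{2}} \sin{\left(3 \right)}}{5} - \frac{4 e^{\frac{3}{2}} \cos{\left(3 \right)}}{5}.
Integral = F(1/2) - F(-3/2) = \frac{4 e^{\frac{3}{2}} \cos{\left(3 \right)}}{5} - \frac{4 \cos{\left(1 \right)}}{5 e^{\frac{1}{2}}} - \frac{2 e^{\frac{3}{2}} \sin{\left(3 \right)}}{5} - \frac{2 \sin{\left(1 \right)}}{5 e^{\frac{1}{2}}}.

Antiderivative: F(u) = \frac{\left(- 2 \sin{\left(2 u \right)} - 4 \cos{\left(2 u \right)}\right) e^{- u}}{5}; value = \frac{4 e^{\frac{3}{2}} \cos{\left(3 \right)}}{5} - \frac{4 \cos{\left(1 \right)}}{5 e^{\frac{1}{2}}} - \frac{2 e^{\frac{3}{2}} \sin{\left(3 \right)}}{5} - \frac{2 \sin{\left(1 \right)}}{5 e^{\frac{1}{2}}}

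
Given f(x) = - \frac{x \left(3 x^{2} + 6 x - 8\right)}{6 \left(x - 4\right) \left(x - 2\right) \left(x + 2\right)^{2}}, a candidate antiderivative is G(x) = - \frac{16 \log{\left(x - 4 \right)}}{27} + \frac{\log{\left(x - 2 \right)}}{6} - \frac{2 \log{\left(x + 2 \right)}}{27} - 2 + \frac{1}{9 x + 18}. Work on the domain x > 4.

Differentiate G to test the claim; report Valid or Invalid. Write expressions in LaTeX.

Valid: G'(x) = f(x).

d/dx[G] = \frac{- 3 x^{3} - 6 x^{2} + 8 x}{6 x^{4} - 12 x^{3} - 72 x^{2} + 48 x + 192}
This equals f(x) exactly, so the claim holds.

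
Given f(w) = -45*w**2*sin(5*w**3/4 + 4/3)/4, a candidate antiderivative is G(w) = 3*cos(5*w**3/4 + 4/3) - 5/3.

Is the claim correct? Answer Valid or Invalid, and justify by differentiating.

Valid: G'(w) = f(w).

d/dw[G] = -45*w**2*sin(5*w**3/4 + 4/3)/4
This equals f(w) exactly, so the claim holds.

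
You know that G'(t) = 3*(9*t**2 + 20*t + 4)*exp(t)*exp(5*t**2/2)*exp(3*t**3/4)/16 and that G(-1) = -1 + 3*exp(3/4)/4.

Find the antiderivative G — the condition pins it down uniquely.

G(t) = (3*exp(3*t**3/4 + 5*t**2/2 + t) - 4)/4

G'(t) matches the chain-rule pattern g'(h)*h' with inner function h(t) = 3*t**3/4 + 5*t**2/2 + t; substituting u = h(t) collapses the integral.
A general antiderivative is 3*exp(3*t**3/4 + 5*t**2/2 + t)/4 + C.
The condition gives C = -1 + 3*exp(3/4)/4 - (3*exp(3/4)/4) = -1.
So G(t) = (3*exp(3*t**3/4 + 5*t**2/2 + t) - 4)/4.
Check: d/dt[(3*exp(3*t**3/4 + 5*t**2/2 + t) - 4)/4] = 27*t**2*exp(t)*exp(5*t**2/2)*exp(3*t**3/4)/16 + 15*t*exp(t)*exp(5*t**2/2)*exp(3*t**3/4)/4 + 3*exp(t)*exp(5*t**2/2)*exp(3*t**3/4)/4, which equals G'(t).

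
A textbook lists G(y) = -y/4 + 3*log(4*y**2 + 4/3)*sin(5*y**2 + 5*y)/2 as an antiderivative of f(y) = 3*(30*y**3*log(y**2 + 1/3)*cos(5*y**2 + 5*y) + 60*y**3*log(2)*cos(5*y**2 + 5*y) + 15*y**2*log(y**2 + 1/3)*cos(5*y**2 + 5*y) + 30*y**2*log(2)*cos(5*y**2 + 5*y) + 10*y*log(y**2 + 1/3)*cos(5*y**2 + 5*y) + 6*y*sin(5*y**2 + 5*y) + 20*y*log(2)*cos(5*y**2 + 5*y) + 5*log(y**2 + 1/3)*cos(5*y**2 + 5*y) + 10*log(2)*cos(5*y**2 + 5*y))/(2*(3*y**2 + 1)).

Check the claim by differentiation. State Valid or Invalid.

d/dy[G] = (180*y**3*log(y**2 + 1/3)*cos(5*y**2 + 5*y) + 360*y**3*log(2)*cos(5*y**2 + 5*y) + 90*y**2*log(y**2 + 1/3)*cos(5*y**2 + 5*y) + 180*y**2*log(2)*cos(5*y**2 + 5*y) - 3*y**2 + 60*y*log(y**2 + 1/3)*cos(5*y**2 + 5*y) + 36*y*sin(5*y**2 + 5*y) + 120*y*log(2)*cos(5*y**2 + 5*y) + 30*log(y**2 + 1/3)*cos(5*y**2 + 5*y) + 60*log(2)*cos(5*y**2 + 5*y) - 1)/(12*y**2 + 4)
d/dy[G] - f(y) = -1/4 != 0.

Invalid: d/dy[G] - f = -1/4, which is not 0.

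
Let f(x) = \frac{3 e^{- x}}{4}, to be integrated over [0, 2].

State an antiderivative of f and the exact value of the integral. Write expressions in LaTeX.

Antiderivative: F(x) = - \frac{3 e^{- x}}{4}; value = \frac{3}{4} - \frac{3}{4 e^{2}}

Any candidate F(x) must reproduce f(x) exactly when differentiated.
F(x) = - \frac{3 e^{- x}}{4} is an antiderivative of f.
Check: d/dx[- \frac{3 e^{- x}}{4}] = \frac{3 e^{- x}}{4} = f(x).
F(2) = - \frac{3}{4 e^{2}}; F(0) = - \frac{3}{4}.
Integral = F(2) - F(0) = \frac{3}{4} - \frac{3}{4 e^{2}}.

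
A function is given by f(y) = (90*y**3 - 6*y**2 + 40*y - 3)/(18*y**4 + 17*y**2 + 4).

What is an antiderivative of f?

A candidate is checked by its d/dy: the result must match f(y).
Check: d/dy[-(-5*log(2*y**2 + 1) + atan(3*y/2))/2] = (90*y**3 - 6*y**2 + 40*y - 3)/(18*y**4 + 17*y**2 + 4) = f(y).

An antiderivative is F(y) = -(-5*log(2*y**2 + 1) + atan(3*y/2))/2.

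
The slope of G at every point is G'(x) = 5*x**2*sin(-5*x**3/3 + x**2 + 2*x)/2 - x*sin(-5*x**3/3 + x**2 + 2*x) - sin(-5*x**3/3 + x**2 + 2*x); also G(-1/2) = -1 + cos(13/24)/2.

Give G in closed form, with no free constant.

G(x) = (cos(-5*x**3/3 + x**2 + 2*x) - 2)/2

The substitution u = -5*x**3/3 + x**2 + 2*x works: G'(x) is exactly (dG/du)*(du/dx) for that inner function.
A general antiderivative is cos(-5*x**3/3 + x**2 + 2*x)/2 + C.
The condition gives C = -1 + cos(13/24)/2 - (cos(13/24)/2) = -1.
So G(x) = (cos(-5*x**3/3 + x**2 + 2*x) - 2)/2.
Check: d/dx[(cos(-5*x**3/3 + x**2 + 2*x) - 2)/2] = 5*x**2*sin(-5*x**3/3 + x**2 + 2*x)/2 - x*sin(-5*x**3/3 + x**2 + 2*x) - sin(-5*x**3/3 + x**2 + 2*x) = G'(x).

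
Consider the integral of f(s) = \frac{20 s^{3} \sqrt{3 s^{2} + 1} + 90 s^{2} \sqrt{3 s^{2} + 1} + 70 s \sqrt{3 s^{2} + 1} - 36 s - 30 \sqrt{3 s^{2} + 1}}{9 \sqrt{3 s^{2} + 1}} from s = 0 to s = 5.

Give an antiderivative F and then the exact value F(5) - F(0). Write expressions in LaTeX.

Antiderivative: F(s) = \frac{- 12 \sqrt{3 s^{2} + 1} + 5 \left(- s^{2} - 3 s + 1\right)^{2}}{9}; value = \frac{7612}{9} - \frac{8 \sqrt{19}}{3}

Differentiate the proposed F(s) back; it has to land on f(s) exactly.
F(s) = \frac{- 12 \sqrt{3 s^{2} + 1} + 5 \left(- s^{2} - 3 s + 1\right)^{2}}{9} is an antiderivative of f.
Check: d/ds[\frac{- 12 \sqrt{3 s^{2} + 1} + 5 \left(- s^{2} - 3 s + 1\right)^{2}}{9}] = \frac{20 s^{3} \sqrt{3 s^{2} + 1} + 90 s^{2} \sqrt{3 s^{2} + 1} + 70 s \sqrt{3 s^{2} + 1} - 36 s - 30 \sqrt{3 s^{2} + 1}}{9 \sqrt{3 s^{2} + 1}} = f(s).
F(5) = 845 - \frac{8 \sqrt{19}}{3}; F(0) = - \frac{7}{9}.
Integral = F(5) - F(0) = \frac{7612}{9} - \frac{8 \sqrt{19}}{3}.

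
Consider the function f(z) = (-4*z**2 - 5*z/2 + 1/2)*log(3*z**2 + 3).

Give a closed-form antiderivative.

An antiderivative is F(z) = -4*z**3*log(z**2 + 1)/3 - 4*z**3*log(3)/3 + 8*z**3/9 - 5*z**2*log(z**2 + 1)/4 - 5*z**2*log(3)/4 + 5*z**2/4 + z*log(z**2 + 1)/2 - 11*z/3 + z*log(3)/2 - 5*log(z**2 + 1)/4 + 11*atan(z)/3.

Whatever form F(z) takes, F'(z) = f(z) is non-negotiable.
Check: d/dz[-4*z**3*log(z**2 + 1)/3 - 4*z**3*log(3)/3 + 8*z**3/9 - 5*z**2*log(z**2 + 1)/4 - 5*z**2*log(3)/4 + 5*z**2/4 + z*log(z**2 + 1)/2 - 11*z/3 + z*log(3)/2 - 5*log(z**2 + 1)/4 + 11*atan(z)/3] = -4*z**2*log(z**2 + 1) - 4*z**2*log(3) - 5*z*log(z**2 + 1)/2 - 5*z*log(3)/2 + log(z**2 + 1)/2 + log(3)/2, which equals f(z).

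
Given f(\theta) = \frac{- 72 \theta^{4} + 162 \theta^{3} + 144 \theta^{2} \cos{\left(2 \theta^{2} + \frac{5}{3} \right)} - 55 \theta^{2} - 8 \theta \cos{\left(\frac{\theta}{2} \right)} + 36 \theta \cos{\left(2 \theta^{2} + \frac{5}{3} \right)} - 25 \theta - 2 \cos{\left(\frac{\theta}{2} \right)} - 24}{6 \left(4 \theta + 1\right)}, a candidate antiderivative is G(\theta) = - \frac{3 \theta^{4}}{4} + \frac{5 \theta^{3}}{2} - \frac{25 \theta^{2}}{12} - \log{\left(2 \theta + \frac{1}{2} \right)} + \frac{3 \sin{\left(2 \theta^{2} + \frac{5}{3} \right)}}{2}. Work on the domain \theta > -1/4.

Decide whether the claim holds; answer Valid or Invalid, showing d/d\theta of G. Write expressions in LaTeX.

d/d\theta[G] = \frac{- 72 \theta^{4} + 162 \theta^{3} + 144 \theta^{2} \cos{\left(2 \theta^{2} + \frac{5}{3} \right)} - 55 \theta^{2} + 36 \theta \cos{\left(2 \theta^{2} + \frac{5}{3} \right)} - 25 \theta - 24}{24 \theta + 6}
d/d\theta[G] - f(\theta) = \frac{\cos{\left(\frac{\theta}{2} \right)}}{3} != 0.

Invalid: d/d\theta[G] - f = \frac{\cos{\left(\frac{\theta}{2} \right)}}{3}, which is not 0.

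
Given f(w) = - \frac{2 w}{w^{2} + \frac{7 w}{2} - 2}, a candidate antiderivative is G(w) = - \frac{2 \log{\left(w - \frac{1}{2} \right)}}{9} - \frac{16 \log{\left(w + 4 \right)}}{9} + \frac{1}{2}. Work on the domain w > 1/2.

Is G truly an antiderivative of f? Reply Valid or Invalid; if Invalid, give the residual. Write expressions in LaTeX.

d/dw[G] = - \frac{4 w}{2 w^{2} + 7 w - 4}
This equals f(w) exactly, so the claim holds.

Valid. The derivative of G reproduces f.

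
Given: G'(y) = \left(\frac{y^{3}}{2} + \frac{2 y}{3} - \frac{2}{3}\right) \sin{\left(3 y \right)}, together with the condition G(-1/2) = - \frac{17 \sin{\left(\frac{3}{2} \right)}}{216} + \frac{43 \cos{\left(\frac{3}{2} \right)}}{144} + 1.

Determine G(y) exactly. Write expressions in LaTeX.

Check a candidate G(y) by differentiating: d/dy[G] must match the given G'(y).
A general antiderivative is - \frac{y^{3} \cos{\left(3 y \right)}}{6} + \frac{y^{2} \sin{\left(3 y \right)}}{6} - \frac{y \cos{\left(3 y \right)}}{9} + \frac{\sin{\left(3 y \right)}}{27} + \frac{2 \cos{\left(3 y \right)}}{9} + C.
The condition gives C = - \frac{17 \sin{\left(\frac{3}{2} \right)}}{216} + \frac{43 \cos{\left(\frac{3}{2} \right)}}{144} + 1 - (- \frac{17 \sin{\left(\frac{3}{2} \right)}}{216} + \frac{43 \cos{\left(\frac{3}{2} \right)}}{144}) = 1.
So G(y) = - \frac{y^{3} \cos{\left(3 y \right)}}{6} + \frac{y^{2} \sin{\left(3 y \right)}}{6} - \frac{y \cos{\left(3 y \right)}}{9} + \frac{\sin{\left(3 y \right)}}{27} + \frac{2 \cos{\left(3 y \right)}}{9} + 1.
Check: d/dy[- \frac{y^{3} \cos{\left(3 y \right)}}{6} + \frac{y^{2} \sin{\left(3 y \right)}}{6} - \frac{y \cos{\left(3 y \right)}}{9} + \frac{\sin{\left(3 y \right)}}{27} + \frac{2 \cos{\left(3 y \right)}}{9} + 1] = \frac{y^{3} \sin{\left(3 y \right)}}{2} + \frac{2 y \sin{\left(3 y \right)}}{3} - \frac{2 \sin{\left(3 y \right)}}{3}, which equals G'(y).

G(y) = - \frac{y^{3} \cos{\left(3 y \right)}}{6} + \frac{y^{2} \sin{\left(3 y \right)}}{6} - \frac{y \cos{\left(3 y \right)}}{9} + \frac{\sin{\left(3 y \right)}}{27} + \frac{2 \cos{\left(3 y \right)}}{9} + 1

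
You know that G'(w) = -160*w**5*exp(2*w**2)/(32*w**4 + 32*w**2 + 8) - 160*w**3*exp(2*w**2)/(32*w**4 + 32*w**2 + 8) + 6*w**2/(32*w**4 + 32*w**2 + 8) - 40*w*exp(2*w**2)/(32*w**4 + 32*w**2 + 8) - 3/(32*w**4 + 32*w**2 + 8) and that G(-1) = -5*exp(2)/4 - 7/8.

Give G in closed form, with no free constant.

Integrate term by term and add the pieces.
A general antiderivative is -3*w/(4*(4*w**2 + 2)) - 5*exp(2*w**2)/4 + C.
The condition gives C = -5*exp(2)/4 - 7/8 - (1/8 - 5*exp(2)/4) = -1.
So G(w) = -3*w/(4*(4*w**2 + 2)) - 5*exp(2*w**2)/4 - 1.
Check: d/dw[-3*w/(4*(4*w**2 + 2)) - 5*exp(2*w**2)/4 - 1] = (-160*w**5*exp(2*w**2) - 160*w**3*exp(2*w**2) + 6*w**2 - 40*w*exp(2*w**2) - 3)/(32*w**4 + 32*w**2 + 8), which equals G'(w).

G(w) = -3*w/(4*(4*w**2 + 2)) - 5*exp(2*w**2)/4 - 1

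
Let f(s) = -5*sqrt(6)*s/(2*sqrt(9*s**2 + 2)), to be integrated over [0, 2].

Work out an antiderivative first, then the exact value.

Antiderivative: F(s) = -5*sqrt(6)*sqrt(9*s**2 + 2)/18; value = -5*sqrt(57)/9 + 5*sqrt(3)/9

f matches the chain-rule pattern g'(h)*h' with inner function h(s) = 3*s**2/2 + 1/3; substituting u = h(s) collapses the integral.
F(s) = -5*sqrt(6)*sqrt(9*s**2 + 2)/18 is an antiderivative of f.
Check: d/ds[-5*sqrt(6)*sqrt(9*s**2 + 2)/18] = -5*sqrt(6)*s/(2*sqrt(9*s**2 + 2)) = f(s).
F(2) = -5*sqrt(57)/9; F(0) = -5*sqrt(3)/9.
Integral = F(2) - F(0) = -5*sqrt(57)/9 + 5*sqrt(3)/9.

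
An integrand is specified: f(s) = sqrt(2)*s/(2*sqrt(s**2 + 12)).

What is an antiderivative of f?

An antiderivative is F(s) = sqrt(2)*sqrt(s**2 + 12)/2.

The substitution u = s**2/2 + 6 works: f is exactly (dF/du)*(du/ds) for that inner function.
Check: d/ds[sqrt(2)*sqrt(s**2 + 12)/2] = sqrt(2)*s/(2*sqrt(s**2 + 12)) = f(s).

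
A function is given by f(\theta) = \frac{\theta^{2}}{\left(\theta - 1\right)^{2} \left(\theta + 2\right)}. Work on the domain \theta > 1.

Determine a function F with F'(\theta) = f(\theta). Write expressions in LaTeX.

Factor the denominator (\left(\theta - 1\right)^{2} \left(\theta + 2\right)) and decompose: f = \frac{4}{9 \left(\theta + 2\right)} + \frac{5}{9 \left(\theta - 1\right)} + \frac{1}{3 \left(\theta - 1\right)^{2}}; each piece integrates to a log, atan, or power term.
Check: d/d\theta[\frac{5 \log{\left(\theta - 1 \right)}}{9} + \frac{4 \log{\left(\theta + 2 \right)}}{9} - \frac{1}{3 \theta - 3}] = \frac{\theta^{2}}{\theta^{3} - 3 \theta + 2}, which equals f(\theta).

An antiderivative is F(\theta) = \frac{5 \log{\left(\theta - 1 \right)}}{9} + \frac{4 \log{\left(\theta + 2 \right)}}{9} - \frac{1}{3 \theta - 3}.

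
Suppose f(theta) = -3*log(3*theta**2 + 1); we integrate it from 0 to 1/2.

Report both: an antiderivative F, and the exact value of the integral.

Since d/dtheta undoes antidifferentiation here, F'(theta) = f(theta) is required of F(theta).
F(theta) = -3*theta*log(3*theta**2 + 1) + 6*theta - 2*sqrt(3)*atan(sqrt(3)*theta) is an antiderivative of f.
Check: d/dtheta[-3*theta*log(3*theta**2 + 1) + 6*theta - 2*sqrt(3)*atan(sqrt(3)*theta)] = -3*log(3*theta**2 + 1) = f(theta).
F(1/2) = -2*sqrt(3)*atan(sqrt(3)/2) - 3*log(7/4)/2 + 3; F(0) = 0.
Integral = F(1/2) - F(0) = -2*sqrt(3)*atan(sqrt(3)/2) - 3*log(7/4)/2 + 3.

Antiderivative: F(theta) = -3*theta*log(3*theta**2 + 1) + 6*theta - 2*sqrt(3)*atan(sqrt(3)*theta); value = -2*sqrt(3)*atan(sqrt(3)/2) - 3*log(7/4)/2 + 3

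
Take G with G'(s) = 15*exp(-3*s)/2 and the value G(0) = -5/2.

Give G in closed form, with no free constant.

For G(s) to be correct, d/ds[G] must agree with the stated G'(s) identically.
A general antiderivative is -5*exp(-3*s)/2 + C.
The condition gives C = -5/2 - (-5/2) = 0.
So G(s) = -5*exp(-3*s)/2.
Check: d/ds[-5*exp(-3*s)/2] = 15*exp(-3*s)/2 = G'(s).

G(s) = -5*exp(-3*s)/2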